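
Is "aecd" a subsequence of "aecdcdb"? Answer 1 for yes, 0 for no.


Check if "aecd" is a subsequence of "aecdcdb"
Greedy scan:
  Position 0 ('a'): matches sub[0] = 'a'
  Position 1 ('e'): matches sub[1] = 'e'
  Position 2 ('c'): matches sub[2] = 'c'
  Position 3 ('d'): matches sub[3] = 'd'
  Position 4 ('c'): no match needed
  Position 5 ('d'): no match needed
  Position 6 ('b'): no match needed
All 4 characters matched => is a subsequence

1


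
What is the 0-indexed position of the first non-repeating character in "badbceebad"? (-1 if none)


Input: badbceebad
Character frequencies:
  'a': 2
  'b': 3
  'c': 1
  'd': 2
  'e': 2
Scanning left to right for freq == 1:
  Position 0 ('b'): freq=3, skip
  Position 1 ('a'): freq=2, skip
  Position 2 ('d'): freq=2, skip
  Position 3 ('b'): freq=3, skip
  Position 4 ('c'): unique! => answer = 4

4


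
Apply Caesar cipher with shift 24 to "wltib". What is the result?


Caesar cipher: shift "wltib" by 24
  'w' (pos 22) + 24 = pos 20 = 'u'
  'l' (pos 11) + 24 = pos 9 = 'j'
  't' (pos 19) + 24 = pos 17 = 'r'
  'i' (pos 8) + 24 = pos 6 = 'g'
  'b' (pos 1) + 24 = pos 25 = 'z'
Result: ujrgz

ujrgz


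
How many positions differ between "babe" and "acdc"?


Comparing "babe" and "acdc" position by position:
  Position 0: 'b' vs 'a' => DIFFER
  Position 1: 'a' vs 'c' => DIFFER
  Position 2: 'b' vs 'd' => DIFFER
  Position 3: 'e' vs 'c' => DIFFER
Positions that differ: 4

4


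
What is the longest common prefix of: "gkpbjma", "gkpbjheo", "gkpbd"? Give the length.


Words: gkpbjma, gkpbjheo, gkpbd
  Position 0: all 'g' => match
  Position 1: all 'k' => match
  Position 2: all 'p' => match
  Position 3: all 'b' => match
  Position 4: ('j', 'j', 'd') => mismatch, stop
LCP = "gkpb" (length 4)

4


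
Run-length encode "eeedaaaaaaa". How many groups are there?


Input: eeedaaaaaaa
Scanning for consecutive runs:
  Group 1: 'e' x 3 (positions 0-2)
  Group 2: 'd' x 1 (positions 3-3)
  Group 3: 'a' x 7 (positions 4-10)
Total groups: 3

3


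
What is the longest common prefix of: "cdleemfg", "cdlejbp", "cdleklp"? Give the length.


Words: cdleemfg, cdlejbp, cdleklp
  Position 0: all 'c' => match
  Position 1: all 'd' => match
  Position 2: all 'l' => match
  Position 3: all 'e' => match
  Position 4: ('e', 'j', 'k') => mismatch, stop
LCP = "cdle" (length 4)

4


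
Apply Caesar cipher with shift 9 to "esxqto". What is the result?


Caesar cipher: shift "esxqto" by 9
  'e' (pos 4) + 9 = pos 13 = 'n'
  's' (pos 18) + 9 = pos 1 = 'b'
  'x' (pos 23) + 9 = pos 6 = 'g'
  'q' (pos 16) + 9 = pos 25 = 'z'
  't' (pos 19) + 9 = pos 2 = 'c'
  'o' (pos 14) + 9 = pos 23 = 'x'
Result: nbgzcx

nbgzcx


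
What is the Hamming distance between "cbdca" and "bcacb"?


Comparing "cbdca" and "bcacb" position by position:
  Position 0: 'c' vs 'b' => differ
  Position 1: 'b' vs 'c' => differ
  Position 2: 'd' vs 'a' => differ
  Position 3: 'c' vs 'c' => same
  Position 4: 'a' vs 'b' => differ
Total differences (Hamming distance): 4

4


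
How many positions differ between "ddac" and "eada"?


Comparing "ddac" and "eada" position by position:
  Position 0: 'd' vs 'e' => DIFFER
  Position 1: 'd' vs 'a' => DIFFER
  Position 2: 'a' vs 'd' => DIFFER
  Position 3: 'c' vs 'a' => DIFFER
Positions that differ: 4

4


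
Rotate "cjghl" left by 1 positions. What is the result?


Input: "cjghl", rotate left by 1
First 1 characters: "c"
Remaining characters: "jghl"
Concatenate remaining + first: "jghl" + "c" = "jghlc"

jghlc


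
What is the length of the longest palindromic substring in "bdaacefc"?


Input: "bdaacefc"
Checking substrings for palindromes:
  [2:4] "aa" (len 2) => palindrome
Longest palindromic substring: "aa" with length 2

2


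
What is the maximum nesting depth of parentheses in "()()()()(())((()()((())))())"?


Input: "()()()()(())((()()((())))())"
Tracking depth:
  Position 0 '(': depth becomes 1
  Position 1 ')': depth becomes 0
  Position 2 '(': depth becomes 1
  Position 3 ')': depth becomes 0
  Position 4 '(': depth becomes 1
  Position 5 ')': depth becomes 0
  Position 6 '(': depth becomes 1
  Position 7 ')': depth becomes 0
  Position 8 '(': depth becomes 1
  Position 9 '(': depth becomes 2
  Position 10 ')': depth becomes 1
  Position 11 ')': depth becomes 0
  Position 12 '(': depth becomes 1
  Position 13 '(': depth becomes 2
  Position 14 '(': depth becomes 3
  Position 15 ')': depth becomes 2
  Position 16 '(': depth becomes 3
  Position 17 ')': depth becomes 2
  Position 18 '(': depth becomes 3
  Position 19 '(': depth becomes 4
  Position 20 '(': depth becomes 5
  Position 21 ')': depth becomes 4
  Position 22 ')': depth becomes 3
  Position 23 ')': depth becomes 2
  Position 24 ')': depth becomes 1
  Position 25 '(': depth becomes 2
  Position 26 ')': depth becomes 1
  Position 27 ')': depth becomes 0
Maximum depth reached: 5

5


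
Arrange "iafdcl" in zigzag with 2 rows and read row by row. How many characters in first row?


Zigzag "iafdcl" into 2 rows:
Placing characters:
  'i' => row 0
  'a' => row 1
  'f' => row 0
  'd' => row 1
  'c' => row 0
  'l' => row 1
Rows:
  Row 0: "ifc"
  Row 1: "adl"
First row length: 3

3


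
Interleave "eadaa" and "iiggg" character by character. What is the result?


Interleaving "eadaa" and "iiggg":
  Position 0: 'e' from first, 'i' from second => "ei"
  Position 1: 'a' from first, 'i' from second => "ai"
  Position 2: 'd' from first, 'g' from second => "dg"
  Position 3: 'a' from first, 'g' from second => "ag"
  Position 4: 'a' from first, 'g' from second => "ag"
Result: eiaidgagag

eiaidgagag


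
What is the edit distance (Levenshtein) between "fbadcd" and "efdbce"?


Computing edit distance: "fbadcd" -> "efdbce"
DP table:
           e    f    d    b    c    e
      0    1    2    3    4    5    6
  f   1    1    1    2    3    4    5
  b   2    2    2    2    2    3    4
  a   3    3    3    3    3    3    4
  d   4    4    4    3    4    4    4
  c   5    5    5    4    4    4    5
  d   6    6    6    5    5    5    5
Edit distance = dp[6][6] = 5

5


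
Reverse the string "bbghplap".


Input: bbghplap
Reading characters right to left:
  Position 7: 'p'
  Position 6: 'a'
  Position 5: 'l'
  Position 4: 'p'
  Position 3: 'h'
  Position 2: 'g'
  Position 1: 'b'
  Position 0: 'b'
Reversed: palphgbb

palphgbb


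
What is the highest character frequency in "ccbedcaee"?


Input: ccbedcaee
Character counts:
  'a': 1
  'b': 1
  'c': 3
  'd': 1
  'e': 3
Maximum frequency: 3

3


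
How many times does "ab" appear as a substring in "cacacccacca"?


Searching for "ab" in "cacacccacca"
Scanning each position:
  Position 0: "ca" => no
  Position 1: "ac" => no
  Position 2: "ca" => no
  Position 3: "ac" => no
  Position 4: "cc" => no
  Position 5: "cc" => no
  Position 6: "ca" => no
  Position 7: "ac" => no
  Position 8: "cc" => no
  Position 9: "ca" => no
Total occurrences: 0

0


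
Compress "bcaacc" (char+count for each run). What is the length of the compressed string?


Input: bcaacc
Runs:
  'b' x 1 => "b1"
  'c' x 1 => "c1"
  'a' x 2 => "a2"
  'c' x 2 => "c2"
Compressed: "b1c1a2c2"
Compressed length: 8

8


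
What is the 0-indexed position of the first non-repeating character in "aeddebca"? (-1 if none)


Input: aeddebca
Character frequencies:
  'a': 2
  'b': 1
  'c': 1
  'd': 2
  'e': 2
Scanning left to right for freq == 1:
  Position 0 ('a'): freq=2, skip
  Position 1 ('e'): freq=2, skip
  Position 2 ('d'): freq=2, skip
  Position 3 ('d'): freq=2, skip
  Position 4 ('e'): freq=2, skip
  Position 5 ('b'): unique! => answer = 5

5


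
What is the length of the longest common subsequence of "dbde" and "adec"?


LCS of "dbde" and "adec"
DP table:
           a    d    e    c
      0    0    0    0    0
  d   0    0    1    1    1
  b   0    0    1    1    1
  d   0    0    1    1    1
  e   0    0    1    2    2
LCS length = dp[4][4] = 2

2


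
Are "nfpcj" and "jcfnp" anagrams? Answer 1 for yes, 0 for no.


Strings: "nfpcj", "jcfnp"
Sorted first:  cfjnp
Sorted second: cfjnp
Sorted forms match => anagrams

1


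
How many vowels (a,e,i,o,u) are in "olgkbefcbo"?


Input: olgkbefcbo
Checking each character:
  'o' at position 0: vowel (running total: 1)
  'l' at position 1: consonant
  'g' at position 2: consonant
  'k' at position 3: consonant
  'b' at position 4: consonant
  'e' at position 5: vowel (running total: 2)
  'f' at position 6: consonant
  'c' at position 7: consonant
  'b' at position 8: consonant
  'o' at position 9: vowel (running total: 3)
Total vowels: 3

3


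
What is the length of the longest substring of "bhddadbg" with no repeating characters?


Input: "bhddadbg"
Sliding window (track last position of each char):
  Position 0 ('b'): window [0,0] length 1 -- new best
  Position 1 ('h'): window [0,1] length 2 -- new best
  Position 2 ('d'): window [0,2] length 3 -- new best
  Position 3 ('d'): repeat (last at 2), move window start to 3
  Position 3 ('d'): window [3,3] length 1
  Position 4 ('a'): window [3,4] length 2
  Position 5 ('d'): repeat (last at 3), move window start to 4
  Position 5 ('d'): window [4,5] length 2
  Position 6 ('b'): window [4,6] length 3
  Position 7 ('g'): window [4,7] length 4 -- new best
Longest substring with no repeats: "adbg" with length 4

4


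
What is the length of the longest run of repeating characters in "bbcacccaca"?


Input: "bbcacccaca"
Scanning for longest run:
  Position 1 ('b'): continues run of 'b', length=2
  Position 2 ('c'): new char, reset run to 1
  Position 3 ('a'): new char, reset run to 1
  Position 4 ('c'): new char, reset run to 1
  Position 5 ('c'): continues run of 'c', length=2
  Position 6 ('c'): continues run of 'c', length=3
  Position 7 ('a'): new char, reset run to 1
  Position 8 ('c'): new char, reset run to 1
  Position 9 ('a'): new char, reset run to 1
Longest run: 'c' with length 3

3


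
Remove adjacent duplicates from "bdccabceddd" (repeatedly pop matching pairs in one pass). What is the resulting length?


Input: bdccabceddd
Stack-based adjacent duplicate removal:
  Read 'b': push. Stack: b
  Read 'd': push. Stack: bd
  Read 'c': push. Stack: bdc
  Read 'c': matches stack top 'c' => pop. Stack: bd
  Read 'a': push. Stack: bda
  Read 'b': push. Stack: bdab
  Read 'c': push. Stack: bdabc
  Read 'e': push. Stack: bdabce
  Read 'd': push. Stack: bdabced
  Read 'd': matches stack top 'd' => pop. Stack: bdabce
  Read 'd': push. Stack: bdabced
Final stack: "bdabced" (length 7)

7


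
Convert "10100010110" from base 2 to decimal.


Input: "10100010110" in base 2
Positional expansion:
  Digit '1' (value 1) x 2^10 = 1024
  Digit '0' (value 0) x 2^9 = 0
  Digit '1' (value 1) x 2^8 = 256
  Digit '0' (value 0) x 2^7 = 0
  Digit '0' (value 0) x 2^6 = 0
  Digit '0' (value 0) x 2^5 = 0
  Digit '1' (value 1) x 2^4 = 16
  Digit '0' (value 0) x 2^3 = 0
  Digit '1' (value 1) x 2^2 = 4
  Digit '1' (value 1) x 2^1 = 2
  Digit '0' (value 0) x 2^0 = 0
Sum = 1302

1302


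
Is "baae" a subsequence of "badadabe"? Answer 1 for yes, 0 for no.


Check if "baae" is a subsequence of "badadabe"
Greedy scan:
  Position 0 ('b'): matches sub[0] = 'b'
  Position 1 ('a'): matches sub[1] = 'a'
  Position 2 ('d'): no match needed
  Position 3 ('a'): matches sub[2] = 'a'
  Position 4 ('d'): no match needed
  Position 5 ('a'): no match needed
  Position 6 ('b'): no match needed
  Position 7 ('e'): matches sub[3] = 'e'
All 4 characters matched => is a subsequence

1


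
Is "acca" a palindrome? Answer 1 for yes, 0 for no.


Input: acca
Reversed: acca
  Compare pos 0 ('a') with pos 3 ('a'): match
  Compare pos 1 ('c') with pos 2 ('c'): match
Result: palindrome

1


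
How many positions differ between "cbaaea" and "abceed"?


Comparing "cbaaea" and "abceed" position by position:
  Position 0: 'c' vs 'a' => DIFFER
  Position 1: 'b' vs 'b' => same
  Position 2: 'a' vs 'c' => DIFFER
  Position 3: 'a' vs 'e' => DIFFER
  Position 4: 'e' vs 'e' => same
  Position 5: 'a' vs 'd' => DIFFER
Positions that differ: 4

4


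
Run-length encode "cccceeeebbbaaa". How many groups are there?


Input: cccceeeebbbaaa
Scanning for consecutive runs:
  Group 1: 'c' x 4 (positions 0-3)
  Group 2: 'e' x 4 (positions 4-7)
  Group 3: 'b' x 3 (positions 8-10)
  Group 4: 'a' x 3 (positions 11-13)
Total groups: 4

4


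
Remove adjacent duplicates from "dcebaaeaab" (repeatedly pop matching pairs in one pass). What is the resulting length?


Input: dcebaaeaab
Stack-based adjacent duplicate removal:
  Read 'd': push. Stack: d
  Read 'c': push. Stack: dc
  Read 'e': push. Stack: dce
  Read 'b': push. Stack: dceb
  Read 'a': push. Stack: dceba
  Read 'a': matches stack top 'a' => pop. Stack: dceb
  Read 'e': push. Stack: dcebe
  Read 'a': push. Stack: dcebea
  Read 'a': matches stack top 'a' => pop. Stack: dcebe
  Read 'b': push. Stack: dcebeb
Final stack: "dcebeb" (length 6)

6


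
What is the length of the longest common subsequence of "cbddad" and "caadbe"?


LCS of "cbddad" and "caadbe"
DP table:
           c    a    a    d    b    e
      0    0    0    0    0    0    0
  c   0    1    1    1    1    1    1
  b   0    1    1    1    1    2    2
  d   0    1    1    1    2    2    2
  d   0    1    1    1    2    2    2
  a   0    1    2    2    2    2    2
  d   0    1    2    2    3    3    3
LCS length = dp[6][6] = 3

3


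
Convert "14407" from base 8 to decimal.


Input: "14407" in base 8
Positional expansion:
  Digit '1' (value 1) x 8^4 = 4096
  Digit '4' (value 4) x 8^3 = 2048
  Digit '4' (value 4) x 8^2 = 256
  Digit '0' (value 0) x 8^1 = 0
  Digit '7' (value 7) x 8^0 = 7
Sum = 6407

6407


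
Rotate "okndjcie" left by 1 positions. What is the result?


Input: "okndjcie", rotate left by 1
First 1 characters: "o"
Remaining characters: "kndjcie"
Concatenate remaining + first: "kndjcie" + "o" = "kndjcieo"

kndjcieo


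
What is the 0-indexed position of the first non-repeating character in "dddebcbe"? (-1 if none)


Input: dddebcbe
Character frequencies:
  'b': 2
  'c': 1
  'd': 3
  'e': 2
Scanning left to right for freq == 1:
  Position 0 ('d'): freq=3, skip
  Position 1 ('d'): freq=3, skip
  Position 2 ('d'): freq=3, skip
  Position 3 ('e'): freq=2, skip
  Position 4 ('b'): freq=2, skip
  Position 5 ('c'): unique! => answer = 5

5


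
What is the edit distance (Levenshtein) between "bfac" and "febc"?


Computing edit distance: "bfac" -> "febc"
DP table:
           f    e    b    c
      0    1    2    3    4
  b   1    1    2    2    3
  f   2    1    2    3    3
  a   3    2    2    3    4
  c   4    3    3    3    3
Edit distance = dp[4][4] = 3

3


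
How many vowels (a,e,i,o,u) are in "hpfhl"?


Input: hpfhl
Checking each character:
  'h' at position 0: consonant
  'p' at position 1: consonant
  'f' at position 2: consonant
  'h' at position 3: consonant
  'l' at position 4: consonant
Total vowels: 0

0


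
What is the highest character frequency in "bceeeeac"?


Input: bceeeeac
Character counts:
  'a': 1
  'b': 1
  'c': 2
  'e': 4
Maximum frequency: 4

4


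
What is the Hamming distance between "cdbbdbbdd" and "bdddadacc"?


Comparing "cdbbdbbdd" and "bdddadacc" position by position:
  Position 0: 'c' vs 'b' => differ
  Position 1: 'd' vs 'd' => same
  Position 2: 'b' vs 'd' => differ
  Position 3: 'b' vs 'd' => differ
  Position 4: 'd' vs 'a' => differ
  Position 5: 'b' vs 'd' => differ
  Position 6: 'b' vs 'a' => differ
  Position 7: 'd' vs 'c' => differ
  Position 8: 'd' vs 'c' => differ
Total differences (Hamming distance): 8

8


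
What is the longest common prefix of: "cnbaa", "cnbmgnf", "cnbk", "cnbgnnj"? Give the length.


Words: cnbaa, cnbmgnf, cnbk, cnbgnnj
  Position 0: all 'c' => match
  Position 1: all 'n' => match
  Position 2: all 'b' => match
  Position 3: ('a', 'm', 'k', 'g') => mismatch, stop
LCP = "cnb" (length 3)

3


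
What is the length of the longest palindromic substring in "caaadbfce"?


Input: "caaadbfce"
Checking substrings for palindromes:
  [1:4] "aaa" (len 3) => palindrome
  [1:3] "aa" (len 2) => palindrome
  [2:4] "aa" (len 2) => palindrome
Longest palindromic substring: "aaa" with length 3

3


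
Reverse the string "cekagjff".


Input: cekagjff
Reading characters right to left:
  Position 7: 'f'
  Position 6: 'f'
  Position 5: 'j'
  Position 4: 'g'
  Position 3: 'a'
  Position 2: 'k'
  Position 1: 'e'
  Position 0: 'c'
Reversed: ffjgakec

ffjgakec


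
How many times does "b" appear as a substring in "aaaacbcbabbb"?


Searching for "b" in "aaaacbcbabbb"
Scanning each position:
  Position 0: "a" => no
  Position 1: "a" => no
  Position 2: "a" => no
  Position 3: "a" => no
  Position 4: "c" => no
  Position 5: "b" => MATCH
  Position 6: "c" => no
  Position 7: "b" => MATCH
  Position 8: "a" => no
  Position 9: "b" => MATCH
  Position 10: "b" => MATCH
  Position 11: "b" => MATCH
Total occurrences: 5

5


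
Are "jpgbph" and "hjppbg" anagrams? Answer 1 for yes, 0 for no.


Strings: "jpgbph", "hjppbg"
Sorted first:  bghjpp
Sorted second: bghjpp
Sorted forms match => anagrams

1


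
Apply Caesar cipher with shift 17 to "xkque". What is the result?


Caesar cipher: shift "xkque" by 17
  'x' (pos 23) + 17 = pos 14 = 'o'
  'k' (pos 10) + 17 = pos 1 = 'b'
  'q' (pos 16) + 17 = pos 7 = 'h'
  'u' (pos 20) + 17 = pos 11 = 'l'
  'e' (pos 4) + 17 = pos 21 = 'v'
Result: obhlv

obhlv


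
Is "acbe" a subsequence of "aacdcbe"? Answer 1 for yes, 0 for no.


Check if "acbe" is a subsequence of "aacdcbe"
Greedy scan:
  Position 0 ('a'): matches sub[0] = 'a'
  Position 1 ('a'): no match needed
  Position 2 ('c'): matches sub[1] = 'c'
  Position 3 ('d'): no match needed
  Position 4 ('c'): no match needed
  Position 5 ('b'): matches sub[2] = 'b'
  Position 6 ('e'): matches sub[3] = 'e'
All 4 characters matched => is a subsequence

1


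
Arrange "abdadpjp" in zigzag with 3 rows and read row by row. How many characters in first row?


Zigzag "abdadpjp" into 3 rows:
Placing characters:
  'a' => row 0
  'b' => row 1
  'd' => row 2
  'a' => row 1
  'd' => row 0
  'p' => row 1
  'j' => row 2
  'p' => row 1
Rows:
  Row 0: "ad"
  Row 1: "bapp"
  Row 2: "dj"
First row length: 2

2


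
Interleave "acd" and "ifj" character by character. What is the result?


Interleaving "acd" and "ifj":
  Position 0: 'a' from first, 'i' from second => "ai"
  Position 1: 'c' from first, 'f' from second => "cf"
  Position 2: 'd' from first, 'j' from second => "dj"
Result: aicfdj

aicfdj


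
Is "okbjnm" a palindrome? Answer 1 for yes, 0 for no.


Input: okbjnm
Reversed: mnjbko
  Compare pos 0 ('o') with pos 5 ('m'): MISMATCH
  Compare pos 1 ('k') with pos 4 ('n'): MISMATCH
  Compare pos 2 ('b') with pos 3 ('j'): MISMATCH
Result: not a palindrome

0


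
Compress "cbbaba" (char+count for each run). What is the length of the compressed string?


Input: cbbaba
Runs:
  'c' x 1 => "c1"
  'b' x 2 => "b2"
  'a' x 1 => "a1"
  'b' x 1 => "b1"
  'a' x 1 => "a1"
Compressed: "c1b2a1b1a1"
Compressed length: 10

10


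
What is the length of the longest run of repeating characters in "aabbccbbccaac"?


Input: "aabbccbbccaac"
Scanning for longest run:
  Position 1 ('a'): continues run of 'a', length=2
  Position 2 ('b'): new char, reset run to 1
  Position 3 ('b'): continues run of 'b', length=2
  Position 4 ('c'): new char, reset run to 1
  Position 5 ('c'): continues run of 'c', length=2
  Position 6 ('b'): new char, reset run to 1
  Position 7 ('b'): continues run of 'b', length=2
  Position 8 ('c'): new char, reset run to 1
  Position 9 ('c'): continues run of 'c', length=2
  Position 10 ('a'): new char, reset run to 1
  Position 11 ('a'): continues run of 'a', length=2
  Position 12 ('c'): new char, reset run to 1
Longest run: 'a' with length 2

2


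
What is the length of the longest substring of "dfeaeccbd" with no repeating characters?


Input: "dfeaeccbd"
Sliding window (track last position of each char):
  Position 0 ('d'): window [0,0] length 1 -- new best
  Position 1 ('f'): window [0,1] length 2 -- new best
  Position 2 ('e'): window [0,2] length 3 -- new best
  Position 3 ('a'): window [0,3] length 4 -- new best
  Position 4 ('e'): repeat (last at 2), move window start to 3
  Position 4 ('e'): window [3,4] length 2
  Position 5 ('c'): window [3,5] length 3
  Position 6 ('c'): repeat (last at 5), move window start to 6
  Position 6 ('c'): window [6,6] length 1
  Position 7 ('b'): window [6,7] length 2
  Position 8 ('d'): window [6,8] length 3
Longest substring with no repeats: "dfea" with length 4

4


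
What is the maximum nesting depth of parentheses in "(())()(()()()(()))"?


Input: "(())()(()()()(()))"
Tracking depth:
  Position 0 '(': depth becomes 1
  Position 1 '(': depth becomes 2
  Position 2 ')': depth becomes 1
  Position 3 ')': depth becomes 0
  Position 4 '(': depth becomes 1
  Position 5 ')': depth becomes 0
  Position 6 '(': depth becomes 1
  Position 7 '(': depth becomes 2
  Position 8 ')': depth becomes 1
  Position 9 '(': depth becomes 2
  Position 10 ')': depth becomes 1
  Position 11 '(': depth becomes 2
  Position 12 ')': depth becomes 1
  Position 13 '(': depth becomes 2
  Position 14 '(': depth becomes 3
  Position 15 ')': depth becomes 2
  Position 16 ')': depth becomes 1
  Position 17 ')': depth becomes 0
Maximum depth reached: 3

3


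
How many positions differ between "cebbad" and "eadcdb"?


Comparing "cebbad" and "eadcdb" position by position:
  Position 0: 'c' vs 'e' => DIFFER
  Position 1: 'e' vs 'a' => DIFFER
  Position 2: 'b' vs 'd' => DIFFER
  Position 3: 'b' vs 'c' => DIFFER
  Position 4: 'a' vs 'd' => DIFFER
  Position 5: 'd' vs 'b' => DIFFER
Positions that differ: 6

6


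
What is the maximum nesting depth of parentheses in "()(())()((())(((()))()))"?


Input: "()(())()((())(((()))()))"
Tracking depth:
  Position 0 '(': depth becomes 1
  Position 1 ')': depth becomes 0
  Position 2 '(': depth becomes 1
  Position 3 '(': depth becomes 2
  Position 4 ')': depth becomes 1
  Position 5 ')': depth becomes 0
  Position 6 '(': depth becomes 1
  Position 7 ')': depth becomes 0
  Position 8 '(': depth becomes 1
  Position 9 '(': depth becomes 2
  Position 10 '(': depth becomes 3
  Position 11 ')': depth becomes 2
  Position 12 ')': depth becomes 1
  Position 13 '(': depth becomes 2
  Position 14 '(': depth becomes 3
  Position 15 '(': depth becomes 4
  Position 16 '(': depth becomes 5
  Position 17 ')': depth becomes 4
  Position 18 ')': depth becomes 3
  Position 19 ')': depth becomes 2
  Position 20 '(': depth becomes 3
  Position 21 ')': depth becomes 2
  Position 22 ')': depth becomes 1
  Position 23 ')': depth becomes 0
Maximum depth reached: 5

5


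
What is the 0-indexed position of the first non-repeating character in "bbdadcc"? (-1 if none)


Input: bbdadcc
Character frequencies:
  'a': 1
  'b': 2
  'c': 2
  'd': 2
Scanning left to right for freq == 1:
  Position 0 ('b'): freq=2, skip
  Position 1 ('b'): freq=2, skip
  Position 2 ('d'): freq=2, skip
  Position 3 ('a'): unique! => answer = 3

3


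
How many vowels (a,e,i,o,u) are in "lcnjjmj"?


Input: lcnjjmj
Checking each character:
  'l' at position 0: consonant
  'c' at position 1: consonant
  'n' at position 2: consonant
  'j' at position 3: consonant
  'j' at position 4: consonant
  'm' at position 5: consonant
  'j' at position 6: consonant
Total vowels: 0

0


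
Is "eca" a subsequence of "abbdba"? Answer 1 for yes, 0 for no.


Check if "eca" is a subsequence of "abbdba"
Greedy scan:
  Position 0 ('a'): no match needed
  Position 1 ('b'): no match needed
  Position 2 ('b'): no match needed
  Position 3 ('d'): no match needed
  Position 4 ('b'): no match needed
  Position 5 ('a'): no match needed
Only matched 0/3 characters => not a subsequence

0


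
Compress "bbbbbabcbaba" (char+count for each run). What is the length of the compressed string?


Input: bbbbbabcbaba
Runs:
  'b' x 5 => "b5"
  'a' x 1 => "a1"
  'b' x 1 => "b1"
  'c' x 1 => "c1"
  'b' x 1 => "b1"
  'a' x 1 => "a1"
  'b' x 1 => "b1"
  'a' x 1 => "a1"
Compressed: "b5a1b1c1b1a1b1a1"
Compressed length: 16

16


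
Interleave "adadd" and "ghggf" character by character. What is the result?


Interleaving "adadd" and "ghggf":
  Position 0: 'a' from first, 'g' from second => "ag"
  Position 1: 'd' from first, 'h' from second => "dh"
  Position 2: 'a' from first, 'g' from second => "ag"
  Position 3: 'd' from first, 'g' from second => "dg"
  Position 4: 'd' from first, 'f' from second => "df"
Result: agdhagdgdf

agdhagdgdf


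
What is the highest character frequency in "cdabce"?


Input: cdabce
Character counts:
  'a': 1
  'b': 1
  'c': 2
  'd': 1
  'e': 1
Maximum frequency: 2

2


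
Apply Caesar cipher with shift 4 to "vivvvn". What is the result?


Caesar cipher: shift "vivvvn" by 4
  'v' (pos 21) + 4 = pos 25 = 'z'
  'i' (pos 8) + 4 = pos 12 = 'm'
  'v' (pos 21) + 4 = pos 25 = 'z'
  'v' (pos 21) + 4 = pos 25 = 'z'
  'v' (pos 21) + 4 = pos 25 = 'z'
  'n' (pos 13) + 4 = pos 17 = 'r'
Result: zmzzzr

zmzzzr


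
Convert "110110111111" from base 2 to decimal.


Input: "110110111111" in base 2
Positional expansion:
  Digit '1' (value 1) x 2^11 = 2048
  Digit '1' (value 1) x 2^10 = 1024
  Digit '0' (value 0) x 2^9 = 0
  Digit '1' (value 1) x 2^8 = 256
  Digit '1' (value 1) x 2^7 = 128
  Digit '0' (value 0) x 2^6 = 0
  Digit '1' (value 1) x 2^5 = 32
  Digit '1' (value 1) x 2^4 = 16
  Digit '1' (value 1) x 2^3 = 8
  Digit '1' (value 1) x 2^2 = 4
  Digit '1' (value 1) x 2^1 = 2
  Digit '1' (value 1) x 2^0 = 1
Sum = 3519

3519


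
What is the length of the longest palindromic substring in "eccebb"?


Input: "eccebb"
Checking substrings for palindromes:
  [0:4] "ecce" (len 4) => palindrome
  [1:3] "cc" (len 2) => palindrome
  [4:6] "bb" (len 2) => palindrome
Longest palindromic substring: "ecce" with length 4

4


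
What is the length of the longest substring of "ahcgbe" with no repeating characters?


Input: "ahcgbe"
Sliding window (track last position of each char):
  Position 0 ('a'): window [0,0] length 1 -- new best
  Position 1 ('h'): window [0,1] length 2 -- new best
  Position 2 ('c'): window [0,2] length 3 -- new best
  Position 3 ('g'): window [0,3] length 4 -- new best
  Position 4 ('b'): window [0,4] length 5 -- new best
  Position 5 ('e'): window [0,5] length 6 -- new best
Longest substring with no repeats: "ahcgbe" with length 6

6


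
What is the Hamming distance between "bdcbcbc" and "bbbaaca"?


Comparing "bdcbcbc" and "bbbaaca" position by position:
  Position 0: 'b' vs 'b' => same
  Position 1: 'd' vs 'b' => differ
  Position 2: 'c' vs 'b' => differ
  Position 3: 'b' vs 'a' => differ
  Position 4: 'c' vs 'a' => differ
  Position 5: 'b' vs 'c' => differ
  Position 6: 'c' vs 'a' => differ
Total differences (Hamming distance): 6

6


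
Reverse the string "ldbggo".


Input: ldbggo
Reading characters right to left:
  Position 5: 'o'
  Position 4: 'g'
  Position 3: 'g'
  Position 2: 'b'
  Position 1: 'd'
  Position 0: 'l'
Reversed: oggbdl

oggbdl


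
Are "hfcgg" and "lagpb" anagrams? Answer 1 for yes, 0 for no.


Strings: "hfcgg", "lagpb"
Sorted first:  cfggh
Sorted second: abglp
Differ at position 0: 'c' vs 'a' => not anagrams

0


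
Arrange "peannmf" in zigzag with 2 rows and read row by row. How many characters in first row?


Zigzag "peannmf" into 2 rows:
Placing characters:
  'p' => row 0
  'e' => row 1
  'a' => row 0
  'n' => row 1
  'n' => row 0
  'm' => row 1
  'f' => row 0
Rows:
  Row 0: "panf"
  Row 1: "enm"
First row length: 4

4


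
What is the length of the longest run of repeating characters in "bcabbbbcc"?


Input: "bcabbbbcc"
Scanning for longest run:
  Position 1 ('c'): new char, reset run to 1
  Position 2 ('a'): new char, reset run to 1
  Position 3 ('b'): new char, reset run to 1
  Position 4 ('b'): continues run of 'b', length=2
  Position 5 ('b'): continues run of 'b', length=3
  Position 6 ('b'): continues run of 'b', length=4
  Position 7 ('c'): new char, reset run to 1
  Position 8 ('c'): continues run of 'c', length=2
Longest run: 'b' with length 4

4


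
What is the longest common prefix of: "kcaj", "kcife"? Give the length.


Words: kcaj, kcife
  Position 0: all 'k' => match
  Position 1: all 'c' => match
  Position 2: ('a', 'i') => mismatch, stop
LCP = "kc" (length 2)

2


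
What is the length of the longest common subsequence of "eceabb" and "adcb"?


LCS of "eceabb" and "adcb"
DP table:
           a    d    c    b
      0    0    0    0    0
  e   0    0    0    0    0
  c   0    0    0    1    1
  e   0    0    0    1    1
  a   0    1    1    1    1
  b   0    1    1    1    2
  b   0    1    1    1    2
LCS length = dp[6][4] = 2

2


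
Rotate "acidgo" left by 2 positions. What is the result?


Input: "acidgo", rotate left by 2
First 2 characters: "ac"
Remaining characters: "idgo"
Concatenate remaining + first: "idgo" + "ac" = "idgoac"

idgoac


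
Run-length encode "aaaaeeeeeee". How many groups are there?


Input: aaaaeeeeeee
Scanning for consecutive runs:
  Group 1: 'a' x 4 (positions 0-3)
  Group 2: 'e' x 7 (positions 4-10)
Total groups: 2

2


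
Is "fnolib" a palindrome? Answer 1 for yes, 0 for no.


Input: fnolib
Reversed: bilonf
  Compare pos 0 ('f') with pos 5 ('b'): MISMATCH
  Compare pos 1 ('n') with pos 4 ('i'): MISMATCH
  Compare pos 2 ('o') with pos 3 ('l'): MISMATCH
Result: not a palindrome

0


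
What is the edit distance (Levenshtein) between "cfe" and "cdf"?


Computing edit distance: "cfe" -> "cdf"
DP table:
           c    d    f
      0    1    2    3
  c   1    0    1    2
  f   2    1    1    1
  e   3    2    2    2
Edit distance = dp[3][3] = 2

2


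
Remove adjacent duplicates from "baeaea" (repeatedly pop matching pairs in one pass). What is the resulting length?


Input: baeaea
Stack-based adjacent duplicate removal:
  Read 'b': push. Stack: b
  Read 'a': push. Stack: ba
  Read 'e': push. Stack: bae
  Read 'a': push. Stack: baea
  Read 'e': push. Stack: baeae
  Read 'a': push. Stack: baeaea
Final stack: "baeaea" (length 6)

6


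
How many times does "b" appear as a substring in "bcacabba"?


Searching for "b" in "bcacabba"
Scanning each position:
  Position 0: "b" => MATCH
  Position 1: "c" => no
  Position 2: "a" => no
  Position 3: "c" => no
  Position 4: "a" => no
  Position 5: "b" => MATCH
  Position 6: "b" => MATCH
  Position 7: "a" => no
Total occurrences: 3

3


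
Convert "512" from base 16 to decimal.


Input: "512" in base 16
Positional expansion:
  Digit '5' (value 5) x 16^2 = 1280
  Digit '1' (value 1) x 16^1 = 16
  Digit '2' (value 2) x 16^0 = 2
Sum = 1298

1298


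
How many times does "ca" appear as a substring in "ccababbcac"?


Searching for "ca" in "ccababbcac"
Scanning each position:
  Position 0: "cc" => no
  Position 1: "ca" => MATCH
  Position 2: "ab" => no
  Position 3: "ba" => no
  Position 4: "ab" => no
  Position 5: "bb" => no
  Position 6: "bc" => no
  Position 7: "ca" => MATCH
  Position 8: "ac" => no
Total occurrences: 2

2


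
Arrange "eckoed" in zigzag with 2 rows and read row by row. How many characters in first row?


Zigzag "eckoed" into 2 rows:
Placing characters:
  'e' => row 0
  'c' => row 1
  'k' => row 0
  'o' => row 1
  'e' => row 0
  'd' => row 1
Rows:
  Row 0: "eke"
  Row 1: "cod"
First row length: 3

3


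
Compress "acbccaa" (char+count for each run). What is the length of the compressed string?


Input: acbccaa
Runs:
  'a' x 1 => "a1"
  'c' x 1 => "c1"
  'b' x 1 => "b1"
  'c' x 2 => "c2"
  'a' x 2 => "a2"
Compressed: "a1c1b1c2a2"
Compressed length: 10

10


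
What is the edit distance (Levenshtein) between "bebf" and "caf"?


Computing edit distance: "bebf" -> "caf"
DP table:
           c    a    f
      0    1    2    3
  b   1    1    2    3
  e   2    2    2    3
  b   3    3    3    3
  f   4    4    4    3
Edit distance = dp[4][3] = 3

3


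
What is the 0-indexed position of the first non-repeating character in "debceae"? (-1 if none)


Input: debceae
Character frequencies:
  'a': 1
  'b': 1
  'c': 1
  'd': 1
  'e': 3
Scanning left to right for freq == 1:
  Position 0 ('d'): unique! => answer = 0

0


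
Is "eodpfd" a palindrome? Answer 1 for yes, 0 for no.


Input: eodpfd
Reversed: dfpdoe
  Compare pos 0 ('e') with pos 5 ('d'): MISMATCH
  Compare pos 1 ('o') with pos 4 ('f'): MISMATCH
  Compare pos 2 ('d') with pos 3 ('p'): MISMATCH
Result: not a palindrome

0


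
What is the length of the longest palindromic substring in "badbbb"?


Input: "badbbb"
Checking substrings for palindromes:
  [3:6] "bbb" (len 3) => palindrome
  [3:5] "bb" (len 2) => palindrome
  [4:6] "bb" (len 2) => palindrome
Longest palindromic substring: "bbb" with length 3

3


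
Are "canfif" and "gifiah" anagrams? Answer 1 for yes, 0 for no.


Strings: "canfif", "gifiah"
Sorted first:  acffin
Sorted second: afghii
Differ at position 1: 'c' vs 'f' => not anagrams

0


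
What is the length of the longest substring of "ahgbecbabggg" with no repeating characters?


Input: "ahgbecbabggg"
Sliding window (track last position of each char):
  Position 0 ('a'): window [0,0] length 1 -- new best
  Position 1 ('h'): window [0,1] length 2 -- new best
  Position 2 ('g'): window [0,2] length 3 -- new best
  Position 3 ('b'): window [0,3] length 4 -- new best
  Position 4 ('e'): window [0,4] length 5 -- new best
  Position 5 ('c'): window [0,5] length 6 -- new best
  Position 6 ('b'): repeat (last at 3), move window start to 4
  Position 6 ('b'): window [4,6] length 3
  Position 7 ('a'): window [4,7] length 4
  Position 8 ('b'): repeat (last at 6), move window start to 7
  Position 8 ('b'): window [7,8] length 2
  Position 9 ('g'): window [7,9] length 3
  Position 10 ('g'): repeat (last at 9), move window start to 10
  Position 10 ('g'): window [10,10] length 1
  Position 11 ('g'): repeat (last at 10), move window start to 11
  Position 11 ('g'): window [11,11] length 1
Longest substring with no repeats: "ahgbec" with length 6

6


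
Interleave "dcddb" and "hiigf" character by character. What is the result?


Interleaving "dcddb" and "hiigf":
  Position 0: 'd' from first, 'h' from second => "dh"
  Position 1: 'c' from first, 'i' from second => "ci"
  Position 2: 'd' from first, 'i' from second => "di"
  Position 3: 'd' from first, 'g' from second => "dg"
  Position 4: 'b' from first, 'f' from second => "bf"
Result: dhcididgbf

dhcididgbf


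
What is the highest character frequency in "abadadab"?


Input: abadadab
Character counts:
  'a': 4
  'b': 2
  'd': 2
Maximum frequency: 4

4


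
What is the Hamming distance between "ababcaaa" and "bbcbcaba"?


Comparing "ababcaaa" and "bbcbcaba" position by position:
  Position 0: 'a' vs 'b' => differ
  Position 1: 'b' vs 'b' => same
  Position 2: 'a' vs 'c' => differ
  Position 3: 'b' vs 'b' => same
  Position 4: 'c' vs 'c' => same
  Position 5: 'a' vs 'a' => same
  Position 6: 'a' vs 'b' => differ
  Position 7: 'a' vs 'a' => same
Total differences (Hamming distance): 3

3


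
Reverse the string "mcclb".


Input: mcclb
Reading characters right to left:
  Position 4: 'b'
  Position 3: 'l'
  Position 2: 'c'
  Position 1: 'c'
  Position 0: 'm'
Reversed: blccm

blccm


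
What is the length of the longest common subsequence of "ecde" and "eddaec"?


LCS of "ecde" and "eddaec"
DP table:
           e    d    d    a    e    c
      0    0    0    0    0    0    0
  e   0    1    1    1    1    1    1
  c   0    1    1    1    1    1    2
  d   0    1    2    2    2    2    2
  e   0    1    2    2    2    3    3
LCS length = dp[4][6] = 3

3


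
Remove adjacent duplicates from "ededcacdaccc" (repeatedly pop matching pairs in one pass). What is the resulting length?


Input: ededcacdaccc
Stack-based adjacent duplicate removal:
  Read 'e': push. Stack: e
  Read 'd': push. Stack: ed
  Read 'e': push. Stack: ede
  Read 'd': push. Stack: eded
  Read 'c': push. Stack: ededc
  Read 'a': push. Stack: ededca
  Read 'c': push. Stack: ededcac
  Read 'd': push. Stack: ededcacd
  Read 'a': push. Stack: ededcacda
  Read 'c': push. Stack: ededcacdac
  Read 'c': matches stack top 'c' => pop. Stack: ededcacda
  Read 'c': push. Stack: ededcacdac
Final stack: "ededcacdac" (length 10)

10


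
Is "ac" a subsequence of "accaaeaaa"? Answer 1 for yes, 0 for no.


Check if "ac" is a subsequence of "accaaeaaa"
Greedy scan:
  Position 0 ('a'): matches sub[0] = 'a'
  Position 1 ('c'): matches sub[1] = 'c'
  Position 2 ('c'): no match needed
  Position 3 ('a'): no match needed
  Position 4 ('a'): no match needed
  Position 5 ('e'): no match needed
  Position 6 ('a'): no match needed
  Position 7 ('a'): no match needed
  Position 8 ('a'): no match needed
All 2 characters matched => is a subsequence

1


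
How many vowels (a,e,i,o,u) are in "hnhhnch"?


Input: hnhhnch
Checking each character:
  'h' at position 0: consonant
  'n' at position 1: consonant
  'h' at position 2: consonant
  'h' at position 3: consonant
  'n' at position 4: consonant
  'c' at position 5: consonant
  'h' at position 6: consonant
Total vowels: 0

0


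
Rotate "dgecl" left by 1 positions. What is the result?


Input: "dgecl", rotate left by 1
First 1 characters: "d"
Remaining characters: "gecl"
Concatenate remaining + first: "gecl" + "d" = "gecld"

gecld


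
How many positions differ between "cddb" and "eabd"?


Comparing "cddb" and "eabd" position by position:
  Position 0: 'c' vs 'e' => DIFFER
  Position 1: 'd' vs 'a' => DIFFER
  Position 2: 'd' vs 'b' => DIFFER
  Position 3: 'b' vs 'd' => DIFFER
Positions that differ: 4

4


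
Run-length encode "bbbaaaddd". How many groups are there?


Input: bbbaaaddd
Scanning for consecutive runs:
  Group 1: 'b' x 3 (positions 0-2)
  Group 2: 'a' x 3 (positions 3-5)
  Group 3: 'd' x 3 (positions 6-8)
Total groups: 3

3


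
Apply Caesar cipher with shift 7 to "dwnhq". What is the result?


Caesar cipher: shift "dwnhq" by 7
  'd' (pos 3) + 7 = pos 10 = 'k'
  'w' (pos 22) + 7 = pos 3 = 'd'
  'n' (pos 13) + 7 = pos 20 = 'u'
  'h' (pos 7) + 7 = pos 14 = 'o'
  'q' (pos 16) + 7 = pos 23 = 'x'
Result: kduox

kduox


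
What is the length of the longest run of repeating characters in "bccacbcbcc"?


Input: "bccacbcbcc"
Scanning for longest run:
  Position 1 ('c'): new char, reset run to 1
  Position 2 ('c'): continues run of 'c', length=2
  Position 3 ('a'): new char, reset run to 1
  Position 4 ('c'): new char, reset run to 1
  Position 5 ('b'): new char, reset run to 1
  Position 6 ('c'): new char, reset run to 1
  Position 7 ('b'): new char, reset run to 1
  Position 8 ('c'): new char, reset run to 1
  Position 9 ('c'): continues run of 'c', length=2
Longest run: 'c' with length 2

2


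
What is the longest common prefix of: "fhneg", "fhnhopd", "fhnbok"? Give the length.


Words: fhneg, fhnhopd, fhnbok
  Position 0: all 'f' => match
  Position 1: all 'h' => match
  Position 2: all 'n' => match
  Position 3: ('e', 'h', 'b') => mismatch, stop
LCP = "fhn" (length 3)

3


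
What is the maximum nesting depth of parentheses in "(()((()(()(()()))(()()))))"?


Input: "(()((()(()(()()))(()()))))"
Tracking depth:
  Position 0 '(': depth becomes 1
  Position 1 '(': depth becomes 2
  Position 2 ')': depth becomes 1
  Position 3 '(': depth becomes 2
  Position 4 '(': depth becomes 3
  Position 5 '(': depth becomes 4
  Position 6 ')': depth becomes 3
  Position 7 '(': depth becomes 4
  Position 8 '(': depth becomes 5
  Position 9 ')': depth becomes 4
  Position 10 '(': depth becomes 5
  Position 11 '(': depth becomes 6
  Position 12 ')': depth becomes 5
  Position 13 '(': depth becomes 6
  Position 14 ')': depth becomes 5
  Position 15 ')': depth becomes 4
  Position 16 ')': depth becomes 3
  Position 17 '(': depth becomes 4
  Position 18 '(': depth becomes 5
  Position 19 ')': depth becomes 4
  Position 20 '(': depth becomes 5
  Position 21 ')': depth becomes 4
  Position 22 ')': depth becomes 3
  Position 23 ')': depth becomes 2
  Position 24 ')': depth becomes 1
  Position 25 ')': depth becomes 0
Maximum depth reached: 6

6
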